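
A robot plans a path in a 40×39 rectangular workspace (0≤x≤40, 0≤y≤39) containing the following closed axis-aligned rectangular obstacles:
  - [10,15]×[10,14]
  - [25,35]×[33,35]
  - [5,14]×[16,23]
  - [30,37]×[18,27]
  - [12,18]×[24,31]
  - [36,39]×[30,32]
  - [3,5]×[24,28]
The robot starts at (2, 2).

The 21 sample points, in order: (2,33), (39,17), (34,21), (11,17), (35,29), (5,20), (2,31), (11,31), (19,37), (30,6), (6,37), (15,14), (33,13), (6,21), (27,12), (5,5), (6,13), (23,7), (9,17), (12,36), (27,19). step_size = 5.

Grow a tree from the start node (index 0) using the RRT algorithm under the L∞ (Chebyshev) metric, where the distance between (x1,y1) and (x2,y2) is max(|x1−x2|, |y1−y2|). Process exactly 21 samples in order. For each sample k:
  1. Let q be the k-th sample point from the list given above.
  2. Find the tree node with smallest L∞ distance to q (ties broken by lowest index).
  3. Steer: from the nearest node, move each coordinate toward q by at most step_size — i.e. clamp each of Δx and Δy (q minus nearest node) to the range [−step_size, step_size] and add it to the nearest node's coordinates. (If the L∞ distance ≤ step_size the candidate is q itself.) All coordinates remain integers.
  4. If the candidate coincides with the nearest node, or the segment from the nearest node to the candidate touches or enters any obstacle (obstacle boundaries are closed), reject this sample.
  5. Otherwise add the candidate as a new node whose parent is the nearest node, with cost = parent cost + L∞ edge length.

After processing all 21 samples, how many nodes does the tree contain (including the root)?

1. q=(2,33) nearest=0 d=31 new=(2,7) → add node 1 parent=0 cost=5
2. q=(39,17) nearest=0 d=37 new=(7,7) → add node 2 parent=0 cost=5
3. q=(34,21) nearest=2 d=27 new=(12,12) → blocked by [10,15]×[10,14], reject
4. q=(11,17) nearest=1 d=10 new=(7,12) → add node 3 parent=1 cost=10
5. q=(35,29) nearest=2 d=28 new=(12,12) → blocked by [10,15]×[10,14], reject
6. q=(5,20) nearest=3 d=8 new=(5,17) → blocked by [5,14]×[16,23], reject
7. q=(2,31) nearest=3 d=19 new=(2,17) → add node 4 parent=3 cost=15
8. q=(11,31) nearest=4 d=14 new=(7,22) → blocked by [5,14]×[16,23], reject
9. q=(19,37) nearest=4 d=20 new=(7,22) → blocked by [5,14]×[16,23], reject
10. q=(30,6) nearest=2 d=23 new=(12,6) → add node 5 parent=2 cost=10
11. q=(6,37) nearest=4 d=20 new=(6,22) → blocked by [5,14]×[16,23], reject
12. q=(15,14) nearest=2 d=8 new=(12,12) → blocked by [10,15]×[10,14], reject
13. q=(33,13) nearest=5 d=21 new=(17,11) → add node 6 parent=5 cost=15
14. q=(6,21) nearest=4 d=4 new=(6,21) → blocked by [5,14]×[16,23], reject
15. q=(27,12) nearest=6 d=10 new=(22,12) → add node 7 parent=6 cost=20
16. q=(5,5) nearest=2 d=2 new=(5,5) → add node 8 parent=2 cost=7
17. q=(6,13) nearest=3 d=1 new=(6,13) → add node 9 parent=3 cost=11
18. q=(23,7) nearest=7 d=5 new=(23,7) → add node 10 parent=7 cost=25
19. q=(9,17) nearest=9 d=4 new=(9,17) → blocked by [5,14]×[16,23], reject
20. q=(12,36) nearest=4 d=19 new=(7,22) → blocked by [5,14]×[16,23], reject
21. q=(27,19) nearest=7 d=7 new=(27,17) → add node 11 parent=7 cost=25

Node count: 12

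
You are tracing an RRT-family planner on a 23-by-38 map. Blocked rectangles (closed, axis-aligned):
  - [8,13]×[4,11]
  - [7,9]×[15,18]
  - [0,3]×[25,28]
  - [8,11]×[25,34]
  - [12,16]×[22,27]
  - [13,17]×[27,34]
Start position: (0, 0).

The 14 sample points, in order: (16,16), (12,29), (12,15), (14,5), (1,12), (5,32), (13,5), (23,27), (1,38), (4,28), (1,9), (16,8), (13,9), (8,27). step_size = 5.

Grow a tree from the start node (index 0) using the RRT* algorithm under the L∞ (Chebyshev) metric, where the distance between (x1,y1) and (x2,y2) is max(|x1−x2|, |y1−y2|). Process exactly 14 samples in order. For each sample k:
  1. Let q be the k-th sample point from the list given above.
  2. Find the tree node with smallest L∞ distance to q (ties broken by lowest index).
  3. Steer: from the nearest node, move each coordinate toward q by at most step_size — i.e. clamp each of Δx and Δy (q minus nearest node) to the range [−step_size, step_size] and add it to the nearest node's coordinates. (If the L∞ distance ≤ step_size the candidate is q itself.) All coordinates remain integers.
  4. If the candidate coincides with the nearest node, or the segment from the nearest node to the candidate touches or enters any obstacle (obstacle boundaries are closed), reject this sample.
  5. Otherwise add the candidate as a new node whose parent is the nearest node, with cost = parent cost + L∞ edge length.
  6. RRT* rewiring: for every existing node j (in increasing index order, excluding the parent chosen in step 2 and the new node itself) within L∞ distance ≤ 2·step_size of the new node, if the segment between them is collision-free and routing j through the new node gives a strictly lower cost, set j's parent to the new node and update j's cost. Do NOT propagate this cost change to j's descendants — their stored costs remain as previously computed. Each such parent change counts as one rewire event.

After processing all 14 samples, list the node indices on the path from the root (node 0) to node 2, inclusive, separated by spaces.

Path: 0 1 2

1. q=(16,16) nearest=0 d=16 new=(5,5) → add node 1 parent=0 cost=5
2. q=(12,29) nearest=1 d=24 new=(10,10) → blocked by [8,13]×[4,11], reject
3. q=(12,15) nearest=1 d=10 new=(10,10) → blocked by [8,13]×[4,11], reject
4. q=(14,5) nearest=1 d=9 new=(10,5) → blocked by [8,13]×[4,11], reject
5. q=(1,12) nearest=1 d=7 new=(1,10) → add node 2 parent=1 cost=10
6. q=(5,32) nearest=2 d=22 new=(5,15) → add node 3 parent=2 cost=15
7. q=(13,5) nearest=1 d=8 new=(10,5) → blocked by [8,13]×[4,11], reject
8. q=(23,27) nearest=3 d=18 new=(10,20) → blocked by [7,9]×[15,18], reject
9. q=(1,38) nearest=3 d=23 new=(1,20) → add node 4 parent=3 cost=20
10. q=(4,28) nearest=4 d=8 new=(4,25) → add node 5 parent=4 cost=25
11. q=(1,9) nearest=2 d=1 new=(1,9) → add node 6 parent=2 cost=11
12. q=(16,8) nearest=1 d=11 new=(10,8) → blocked by [8,13]×[4,11], reject
13. q=(13,9) nearest=1 d=8 new=(10,9) → blocked by [8,13]×[4,11], reject
14. q=(8,27) nearest=5 d=4 new=(8,27) → blocked by [8,11]×[25,34], reject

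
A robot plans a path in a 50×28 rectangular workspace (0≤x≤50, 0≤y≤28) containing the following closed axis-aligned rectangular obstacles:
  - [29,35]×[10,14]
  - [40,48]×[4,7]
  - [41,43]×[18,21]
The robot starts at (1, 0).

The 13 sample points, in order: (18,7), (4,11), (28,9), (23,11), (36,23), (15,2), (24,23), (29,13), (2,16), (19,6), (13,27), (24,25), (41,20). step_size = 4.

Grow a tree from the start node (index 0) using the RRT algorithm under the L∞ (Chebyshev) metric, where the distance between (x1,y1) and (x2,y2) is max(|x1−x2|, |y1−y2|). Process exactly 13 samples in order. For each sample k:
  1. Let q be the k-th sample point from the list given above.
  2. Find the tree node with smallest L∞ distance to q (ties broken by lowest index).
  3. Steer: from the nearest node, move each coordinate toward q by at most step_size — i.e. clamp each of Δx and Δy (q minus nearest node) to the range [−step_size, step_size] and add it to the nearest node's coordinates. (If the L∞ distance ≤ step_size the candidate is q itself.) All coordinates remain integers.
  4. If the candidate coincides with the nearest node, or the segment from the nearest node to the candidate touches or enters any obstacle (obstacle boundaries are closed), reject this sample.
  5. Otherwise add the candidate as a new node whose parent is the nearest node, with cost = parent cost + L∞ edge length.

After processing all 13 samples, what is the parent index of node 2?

Parent of node 2: 1

1. q=(18,7) nearest=0 d=17 new=(5,4) → add node 1 parent=0 cost=4
2. q=(4,11) nearest=1 d=7 new=(4,8) → add node 2 parent=1 cost=8
3. q=(28,9) nearest=1 d=23 new=(9,8) → add node 3 parent=1 cost=8
4. q=(23,11) nearest=3 d=14 new=(13,11) → add node 4 parent=3 cost=12
5. q=(36,23) nearest=4 d=23 new=(17,15) → add node 5 parent=4 cost=16
6. q=(15,2) nearest=3 d=6 new=(13,4) → add node 6 parent=3 cost=12
7. q=(24,23) nearest=5 d=8 new=(21,19) → add node 7 parent=5 cost=20
8. q=(29,13) nearest=7 d=8 new=(25,15) → add node 8 parent=7 cost=24
9. q=(2,16) nearest=2 d=8 new=(2,12) → add node 9 parent=2 cost=12
10. q=(19,6) nearest=4 d=6 new=(17,7) → add node 10 parent=4 cost=16
11. q=(13,27) nearest=7 d=8 new=(17,23) → add node 11 parent=7 cost=24
12. q=(24,25) nearest=7 d=6 new=(24,23) → add node 12 parent=7 cost=24
13. q=(41,20) nearest=8 d=16 new=(29,19) → add node 13 parent=8 cost=28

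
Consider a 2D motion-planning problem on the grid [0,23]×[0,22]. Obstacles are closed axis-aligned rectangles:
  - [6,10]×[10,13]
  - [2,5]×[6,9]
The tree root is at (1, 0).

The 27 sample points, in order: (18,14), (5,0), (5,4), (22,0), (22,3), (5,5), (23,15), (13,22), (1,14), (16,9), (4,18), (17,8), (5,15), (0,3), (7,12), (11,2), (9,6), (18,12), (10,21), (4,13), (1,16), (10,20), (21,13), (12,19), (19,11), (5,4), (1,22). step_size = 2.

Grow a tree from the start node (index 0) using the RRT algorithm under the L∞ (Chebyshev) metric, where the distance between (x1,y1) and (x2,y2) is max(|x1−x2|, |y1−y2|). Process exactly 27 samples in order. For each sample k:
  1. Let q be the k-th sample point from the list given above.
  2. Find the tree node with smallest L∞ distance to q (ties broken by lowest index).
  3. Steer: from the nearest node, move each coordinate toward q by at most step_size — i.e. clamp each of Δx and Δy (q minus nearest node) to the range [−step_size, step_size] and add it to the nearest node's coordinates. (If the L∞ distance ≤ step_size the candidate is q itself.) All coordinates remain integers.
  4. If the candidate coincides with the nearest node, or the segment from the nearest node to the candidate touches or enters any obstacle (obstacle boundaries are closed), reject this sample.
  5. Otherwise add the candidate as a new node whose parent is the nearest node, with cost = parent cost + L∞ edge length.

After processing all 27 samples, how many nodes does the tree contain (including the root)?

1. q=(18,14) nearest=0 d=17 new=(3,2) → add node 1 parent=0 cost=2
2. q=(5,0) nearest=1 d=2 new=(5,0) → add node 2 parent=1 cost=4
3. q=(5,4) nearest=1 d=2 new=(5,4) → add node 3 parent=1 cost=4
4. q=(22,0) nearest=2 d=17 new=(7,0) → add node 4 parent=2 cost=6
5. q=(22,3) nearest=4 d=15 new=(9,2) → add node 5 parent=4 cost=8
6. q=(5,5) nearest=3 d=1 new=(5,5) → add node 6 parent=3 cost=5
7. q=(23,15) nearest=5 d=14 new=(11,4) → add node 7 parent=5 cost=10
8. q=(13,22) nearest=6 d=17 new=(7,7) → add node 8 parent=6 cost=7
9. q=(1,14) nearest=8 d=7 new=(5,9) → blocked by [2,5]×[6,9], reject
10. q=(16,9) nearest=7 d=5 new=(13,6) → add node 9 parent=7 cost=12
11. q=(4,18) nearest=8 d=11 new=(5,9) → blocked by [2,5]×[6,9], reject
12. q=(17,8) nearest=9 d=4 new=(15,8) → add node 10 parent=9 cost=14
13. q=(5,15) nearest=8 d=8 new=(5,9) → blocked by [2,5]×[6,9], reject
14. q=(0,3) nearest=0 d=3 new=(0,2) → add node 11 parent=0 cost=2
15. q=(7,12) nearest=8 d=5 new=(7,9) → add node 12 parent=8 cost=9
16. q=(11,2) nearest=5 d=2 new=(11,2) → add node 13 parent=5 cost=10
17. q=(9,6) nearest=7 d=2 new=(9,6) → add node 14 parent=7 cost=12
18. q=(18,12) nearest=10 d=4 new=(17,10) → add node 15 parent=10 cost=16
19. q=(10,21) nearest=15 d=11 new=(15,12) → add node 16 parent=15 cost=18
20. q=(4,13) nearest=12 d=4 new=(5,11) → blocked by [6,10]×[10,13], reject
21. q=(1,16) nearest=12 d=7 new=(5,11) → blocked by [6,10]×[10,13], reject
22. q=(10,20) nearest=16 d=8 new=(13,14) → add node 17 parent=16 cost=20
23. q=(21,13) nearest=15 d=4 new=(19,12) → add node 18 parent=15 cost=18
24. q=(12,19) nearest=17 d=5 new=(12,16) → add node 19 parent=17 cost=22
25. q=(19,11) nearest=18 d=1 new=(19,11) → add node 20 parent=18 cost=19
26. q=(5,4) nearest=3 d=0 → coincident, reject
27. q=(1,22) nearest=19 d=11 new=(10,18) → add node 21 parent=19 cost=24

Node count: 22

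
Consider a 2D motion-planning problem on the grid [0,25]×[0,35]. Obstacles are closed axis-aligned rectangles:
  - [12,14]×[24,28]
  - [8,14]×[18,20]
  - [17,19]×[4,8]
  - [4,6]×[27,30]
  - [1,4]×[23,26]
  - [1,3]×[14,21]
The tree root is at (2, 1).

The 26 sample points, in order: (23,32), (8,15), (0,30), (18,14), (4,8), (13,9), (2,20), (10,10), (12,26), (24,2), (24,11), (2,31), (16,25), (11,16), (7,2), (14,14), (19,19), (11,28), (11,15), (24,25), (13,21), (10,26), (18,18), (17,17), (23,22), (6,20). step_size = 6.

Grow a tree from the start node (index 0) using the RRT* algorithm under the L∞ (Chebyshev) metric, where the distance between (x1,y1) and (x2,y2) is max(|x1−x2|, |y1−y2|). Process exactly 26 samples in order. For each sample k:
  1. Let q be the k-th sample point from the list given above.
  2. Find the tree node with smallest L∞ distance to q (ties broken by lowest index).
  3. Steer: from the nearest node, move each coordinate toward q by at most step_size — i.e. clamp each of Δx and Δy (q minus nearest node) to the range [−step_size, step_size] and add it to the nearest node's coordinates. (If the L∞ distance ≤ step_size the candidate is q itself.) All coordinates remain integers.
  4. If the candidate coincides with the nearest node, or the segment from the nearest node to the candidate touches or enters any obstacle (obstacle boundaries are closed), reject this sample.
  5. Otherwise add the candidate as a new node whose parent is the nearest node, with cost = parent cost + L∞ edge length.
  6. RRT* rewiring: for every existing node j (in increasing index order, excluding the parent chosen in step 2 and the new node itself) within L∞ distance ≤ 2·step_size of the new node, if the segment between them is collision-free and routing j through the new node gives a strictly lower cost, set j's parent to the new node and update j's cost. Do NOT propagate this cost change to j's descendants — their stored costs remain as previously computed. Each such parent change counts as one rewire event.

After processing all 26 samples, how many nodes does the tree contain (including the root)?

1. q=(23,32) nearest=0 d=31 new=(8,7) → add node 1 parent=0 cost=6
2. q=(8,15) nearest=1 d=8 new=(8,13) → add node 2 parent=1 cost=12
3. q=(0,30) nearest=2 d=17 new=(2,19) → blocked by [1,3]×[14,21], reject
4. q=(18,14) nearest=1 d=10 new=(14,13) → add node 3 parent=1 cost=12
5. q=(4,8) nearest=1 d=4 new=(4,8) → add node 4 parent=1 cost=10
6. q=(13,9) nearest=3 d=4 new=(13,9) → add node 5 parent=3 cost=16
7. q=(2,20) nearest=2 d=7 new=(2,19) → blocked by [1,3]×[14,21], reject
8. q=(10,10) nearest=1 d=3 new=(10,10) → add node 6 parent=1 cost=9; rewire 5→6 (12<16)
9. q=(12,26) nearest=2 d=13 new=(12,19) → blocked by [8,14]×[18,20], reject
10. q=(24,2) nearest=3 d=11 new=(20,7) → blocked by [17,19]×[4,8], reject
11. q=(24,11) nearest=3 d=10 new=(20,11) → add node 7 parent=3 cost=18
12. q=(2,31) nearest=2 d=18 new=(2,19) → blocked by [1,3]×[14,21], reject
13. q=(16,25) nearest=2 d=12 new=(14,19) → blocked by [8,14]×[18,20], reject
14. q=(11,16) nearest=2 d=3 new=(11,16) → add node 8 parent=2 cost=15
15. q=(7,2) nearest=0 d=5 new=(7,2) → add node 9 parent=0 cost=5
16. q=(14,14) nearest=3 d=1 new=(14,14) → add node 10 parent=3 cost=13
17. q=(19,19) nearest=10 d=5 new=(19,19) → add node 11 parent=10 cost=18
18. q=(11,28) nearest=11 d=9 new=(13,25) → blocked by [12,14]×[24,28], reject
19. q=(11,15) nearest=8 d=1 new=(11,15) → add node 12 parent=8 cost=16
20. q=(24,25) nearest=11 d=6 new=(24,25) → add node 13 parent=11 cost=24
21. q=(13,21) nearest=8 d=5 new=(13,21) → blocked by [8,14]×[18,20], reject
22. q=(10,26) nearest=11 d=9 new=(13,25) → blocked by [12,14]×[24,28], reject
23. q=(18,18) nearest=11 d=1 new=(18,18) → add node 14 parent=11 cost=19
24. q=(17,17) nearest=14 d=1 new=(17,17) → add node 15 parent=14 cost=20
25. q=(23,22) nearest=13 d=3 new=(23,22) → add node 16 parent=13 cost=27
26. q=(6,20) nearest=8 d=5 new=(6,20) → blocked by [8,14]×[18,20], reject

Node count: 17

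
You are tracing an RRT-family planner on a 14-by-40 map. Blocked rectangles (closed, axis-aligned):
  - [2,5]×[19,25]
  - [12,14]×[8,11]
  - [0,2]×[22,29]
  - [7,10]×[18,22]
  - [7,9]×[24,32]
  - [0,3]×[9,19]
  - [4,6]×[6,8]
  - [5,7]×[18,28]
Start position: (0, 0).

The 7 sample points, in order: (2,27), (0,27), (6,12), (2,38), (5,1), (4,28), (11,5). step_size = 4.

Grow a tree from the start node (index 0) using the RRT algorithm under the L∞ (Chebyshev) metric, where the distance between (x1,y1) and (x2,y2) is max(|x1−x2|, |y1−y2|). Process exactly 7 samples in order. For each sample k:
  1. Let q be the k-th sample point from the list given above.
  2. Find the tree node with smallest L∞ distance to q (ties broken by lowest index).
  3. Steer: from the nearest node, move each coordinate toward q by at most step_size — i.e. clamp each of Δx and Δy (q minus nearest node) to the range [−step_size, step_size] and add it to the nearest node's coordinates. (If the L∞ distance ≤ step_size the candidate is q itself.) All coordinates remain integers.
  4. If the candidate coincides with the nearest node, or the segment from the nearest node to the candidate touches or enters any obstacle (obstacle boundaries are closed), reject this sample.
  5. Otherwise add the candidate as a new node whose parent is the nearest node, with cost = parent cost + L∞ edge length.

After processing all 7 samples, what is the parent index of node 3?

Parent of node 3: 1

1. q=(2,27) nearest=0 d=27 new=(2,4) → add node 1 parent=0 cost=4
2. q=(0,27) nearest=1 d=23 new=(0,8) → add node 2 parent=1 cost=8
3. q=(6,12) nearest=2 d=6 new=(4,12) → blocked by [0,3]×[9,19], reject
4. q=(2,38) nearest=2 d=30 new=(2,12) → blocked by [0,3]×[9,19], reject
5. q=(5,1) nearest=1 d=3 new=(5,1) → add node 3 parent=1 cost=7
6. q=(4,28) nearest=2 d=20 new=(4,12) → blocked by [0,3]×[9,19], reject
7. q=(11,5) nearest=3 d=6 new=(9,5) → add node 4 parent=3 cost=11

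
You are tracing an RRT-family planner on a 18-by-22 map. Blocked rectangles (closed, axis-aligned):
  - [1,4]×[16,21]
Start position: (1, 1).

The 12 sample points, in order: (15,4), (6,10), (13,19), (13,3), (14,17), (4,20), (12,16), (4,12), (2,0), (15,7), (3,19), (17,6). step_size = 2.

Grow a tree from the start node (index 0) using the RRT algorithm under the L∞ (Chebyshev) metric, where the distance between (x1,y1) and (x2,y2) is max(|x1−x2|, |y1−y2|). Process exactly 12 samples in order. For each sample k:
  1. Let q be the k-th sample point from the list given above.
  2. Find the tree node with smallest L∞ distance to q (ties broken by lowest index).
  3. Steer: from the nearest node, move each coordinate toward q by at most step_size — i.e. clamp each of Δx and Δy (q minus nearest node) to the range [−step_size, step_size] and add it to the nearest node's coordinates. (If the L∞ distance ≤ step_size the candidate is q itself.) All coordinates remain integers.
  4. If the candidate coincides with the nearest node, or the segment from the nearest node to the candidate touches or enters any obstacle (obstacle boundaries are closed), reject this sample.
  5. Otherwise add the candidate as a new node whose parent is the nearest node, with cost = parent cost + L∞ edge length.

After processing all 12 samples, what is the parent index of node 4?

1. q=(15,4) nearest=0 d=14 new=(3,3) → add node 1 parent=0 cost=2
2. q=(6,10) nearest=1 d=7 new=(5,5) → add node 2 parent=1 cost=4
3. q=(13,19) nearest=2 d=14 new=(7,7) → add node 3 parent=2 cost=6
4. q=(13,3) nearest=3 d=6 new=(9,5) → add node 4 parent=3 cost=8
5. q=(14,17) nearest=3 d=10 new=(9,9) → add node 5 parent=3 cost=8
6. q=(4,20) nearest=5 d=11 new=(7,11) → add node 6 parent=5 cost=10
7. q=(12,16) nearest=6 d=5 new=(9,13) → add node 7 parent=6 cost=12
8. q=(4,12) nearest=6 d=3 new=(5,12) → add node 8 parent=6 cost=12
9. q=(2,0) nearest=0 d=1 new=(2,0) → add node 9 parent=0 cost=1
10. q=(15,7) nearest=4 d=6 new=(11,7) → add node 10 parent=4 cost=10
11. q=(3,19) nearest=7 d=6 new=(7,15) → add node 11 parent=7 cost=14
12. q=(17,6) nearest=10 d=6 new=(13,6) → add node 12 parent=10 cost=12

Parent of node 4: 3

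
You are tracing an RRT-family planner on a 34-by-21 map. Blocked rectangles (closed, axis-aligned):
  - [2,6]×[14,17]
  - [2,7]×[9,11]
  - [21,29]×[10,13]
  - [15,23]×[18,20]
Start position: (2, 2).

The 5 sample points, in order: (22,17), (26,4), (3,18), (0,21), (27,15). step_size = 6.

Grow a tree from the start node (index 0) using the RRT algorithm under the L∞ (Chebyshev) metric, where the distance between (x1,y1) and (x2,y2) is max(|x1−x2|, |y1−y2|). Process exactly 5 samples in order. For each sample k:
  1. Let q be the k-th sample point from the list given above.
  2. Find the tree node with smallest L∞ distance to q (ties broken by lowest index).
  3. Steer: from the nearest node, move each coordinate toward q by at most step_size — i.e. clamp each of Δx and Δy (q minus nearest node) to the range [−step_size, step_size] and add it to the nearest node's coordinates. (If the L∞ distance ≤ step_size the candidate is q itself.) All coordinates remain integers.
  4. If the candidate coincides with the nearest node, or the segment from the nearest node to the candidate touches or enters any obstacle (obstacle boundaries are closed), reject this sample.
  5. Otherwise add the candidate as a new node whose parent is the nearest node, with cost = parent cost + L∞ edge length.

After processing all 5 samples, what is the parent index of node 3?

1. q=(22,17) nearest=0 d=20 new=(8,8) → add node 1 parent=0 cost=6
2. q=(26,4) nearest=1 d=18 new=(14,4) → add node 2 parent=1 cost=12
3. q=(3,18) nearest=1 d=10 new=(3,14) → blocked by [2,6]×[14,17], reject
4. q=(0,21) nearest=1 d=13 new=(2,14) → blocked by [2,6]×[14,17], reject
5. q=(27,15) nearest=2 d=13 new=(20,10) → add node 3 parent=2 cost=18

Parent of node 3: 2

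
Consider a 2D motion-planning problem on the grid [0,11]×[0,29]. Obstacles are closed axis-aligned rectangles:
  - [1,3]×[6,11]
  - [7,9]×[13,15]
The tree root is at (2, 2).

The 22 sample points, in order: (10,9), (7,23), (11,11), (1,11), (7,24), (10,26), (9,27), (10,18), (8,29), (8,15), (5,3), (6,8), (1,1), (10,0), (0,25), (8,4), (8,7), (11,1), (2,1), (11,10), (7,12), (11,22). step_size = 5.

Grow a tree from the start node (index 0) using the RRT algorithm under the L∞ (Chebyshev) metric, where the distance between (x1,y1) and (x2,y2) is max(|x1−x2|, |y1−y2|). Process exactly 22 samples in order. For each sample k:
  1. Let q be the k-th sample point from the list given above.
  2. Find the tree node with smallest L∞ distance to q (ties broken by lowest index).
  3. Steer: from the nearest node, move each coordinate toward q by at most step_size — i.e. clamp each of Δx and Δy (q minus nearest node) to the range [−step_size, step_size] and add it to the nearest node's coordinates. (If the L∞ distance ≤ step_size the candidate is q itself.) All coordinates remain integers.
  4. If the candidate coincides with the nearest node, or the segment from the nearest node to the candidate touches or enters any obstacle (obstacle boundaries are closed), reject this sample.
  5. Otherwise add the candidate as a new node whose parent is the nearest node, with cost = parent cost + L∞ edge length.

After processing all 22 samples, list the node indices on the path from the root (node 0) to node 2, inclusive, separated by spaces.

1. q=(10,9) nearest=0 d=8 new=(7,7) → add node 1 parent=0 cost=5
2. q=(7,23) nearest=1 d=16 new=(7,12) → add node 2 parent=1 cost=10
3. q=(11,11) nearest=1 d=4 new=(11,11) → add node 3 parent=1 cost=9
4. q=(1,11) nearest=1 d=6 new=(2,11) → blocked by [1,3]×[6,11], reject
5. q=(7,24) nearest=2 d=12 new=(7,17) → blocked by [7,9]×[13,15], reject
6. q=(10,26) nearest=2 d=14 new=(10,17) → blocked by [7,9]×[13,15], reject
7. q=(9,27) nearest=2 d=15 new=(9,17) → blocked by [7,9]×[13,15], reject
8. q=(10,18) nearest=2 d=6 new=(10,17) → blocked by [7,9]×[13,15], reject
9. q=(8,29) nearest=2 d=17 new=(8,17) → blocked by [7,9]×[13,15], reject
10. q=(8,15) nearest=2 d=3 new=(8,15) → blocked by [7,9]×[13,15], reject
11. q=(5,3) nearest=0 d=3 new=(5,3) → add node 4 parent=0 cost=3
12. q=(6,8) nearest=1 d=1 new=(6,8) → add node 5 parent=1 cost=6
13. q=(1,1) nearest=0 d=1 new=(1,1) → add node 6 parent=0 cost=1
14. q=(10,0) nearest=4 d=5 new=(10,0) → add node 7 parent=4 cost=8
15. q=(0,25) nearest=2 d=13 new=(2,17) → add node 8 parent=2 cost=15
16. q=(8,4) nearest=1 d=3 new=(8,4) → add node 9 parent=1 cost=8
17. q=(8,7) nearest=1 d=1 new=(8,7) → add node 10 parent=1 cost=6
18. q=(11,1) nearest=7 d=1 new=(11,1) → add node 11 parent=7 cost=9
19. q=(2,1) nearest=0 d=1 new=(2,1) → add node 12 parent=0 cost=1
20. q=(11,10) nearest=3 d=1 new=(11,10) → add node 13 parent=3 cost=10
21. q=(7,12) nearest=2 d=0 → coincident, reject
22. q=(11,22) nearest=8 d=9 new=(7,22) → add node 14 parent=8 cost=20

Path: 0 1 2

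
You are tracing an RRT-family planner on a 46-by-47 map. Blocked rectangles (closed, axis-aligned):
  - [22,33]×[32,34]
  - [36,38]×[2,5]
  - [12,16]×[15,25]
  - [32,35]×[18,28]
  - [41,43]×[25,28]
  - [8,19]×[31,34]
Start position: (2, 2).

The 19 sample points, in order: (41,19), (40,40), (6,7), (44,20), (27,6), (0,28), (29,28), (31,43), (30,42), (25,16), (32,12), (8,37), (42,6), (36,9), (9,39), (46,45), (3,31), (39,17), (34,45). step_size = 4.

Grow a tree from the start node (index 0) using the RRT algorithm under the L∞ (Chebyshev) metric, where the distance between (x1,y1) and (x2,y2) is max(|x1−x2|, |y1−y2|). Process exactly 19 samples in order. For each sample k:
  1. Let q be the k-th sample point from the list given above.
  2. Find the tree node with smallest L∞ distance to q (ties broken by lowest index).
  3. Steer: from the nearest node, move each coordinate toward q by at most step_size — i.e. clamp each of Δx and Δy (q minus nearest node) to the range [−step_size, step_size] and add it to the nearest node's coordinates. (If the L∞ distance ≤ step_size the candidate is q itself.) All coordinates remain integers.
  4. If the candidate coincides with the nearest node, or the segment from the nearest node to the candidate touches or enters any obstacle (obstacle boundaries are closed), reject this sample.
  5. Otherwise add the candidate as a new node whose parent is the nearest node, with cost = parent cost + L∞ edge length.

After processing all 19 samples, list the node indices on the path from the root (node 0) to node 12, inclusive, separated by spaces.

Path: 0 1 2 4 5 6 10 12

1. q=(41,19) nearest=0 d=39 new=(6,6) → add node 1 parent=0 cost=4
2. q=(40,40) nearest=1 d=34 new=(10,10) → add node 2 parent=1 cost=8
3. q=(6,7) nearest=1 d=1 new=(6,7) → add node 3 parent=1 cost=5
4. q=(44,20) nearest=2 d=34 new=(14,14) → add node 4 parent=2 cost=12
5. q=(27,6) nearest=4 d=13 new=(18,10) → add node 5 parent=4 cost=16
6. q=(0,28) nearest=4 d=14 new=(10,18) → blocked by [12,16]×[15,25], reject
7. q=(29,28) nearest=4 d=15 new=(18,18) → blocked by [12,16]×[15,25], reject
8. q=(31,43) nearest=4 d=29 new=(18,18) → blocked by [12,16]×[15,25], reject
9. q=(30,42) nearest=4 d=28 new=(18,18) → blocked by [12,16]×[15,25], reject
10. q=(25,16) nearest=5 d=7 new=(22,14) → add node 6 parent=5 cost=20
11. q=(32,12) nearest=6 d=10 new=(26,12) → add node 7 parent=6 cost=24
12. q=(8,37) nearest=4 d=23 new=(10,18) → blocked by [12,16]×[15,25], reject
13. q=(42,6) nearest=7 d=16 new=(30,8) → add node 8 parent=7 cost=28
14. q=(36,9) nearest=8 d=6 new=(34,9) → add node 9 parent=8 cost=32
15. q=(9,39) nearest=4 d=25 new=(10,18) → blocked by [12,16]×[15,25], reject
16. q=(46,45) nearest=6 d=31 new=(26,18) → add node 10 parent=6 cost=24
17. q=(3,31) nearest=4 d=17 new=(10,18) → blocked by [12,16]×[15,25], reject
18. q=(39,17) nearest=9 d=8 new=(38,13) → add node 11 parent=9 cost=36
19. q=(34,45) nearest=10 d=27 new=(30,22) → add node 12 parent=10 cost=28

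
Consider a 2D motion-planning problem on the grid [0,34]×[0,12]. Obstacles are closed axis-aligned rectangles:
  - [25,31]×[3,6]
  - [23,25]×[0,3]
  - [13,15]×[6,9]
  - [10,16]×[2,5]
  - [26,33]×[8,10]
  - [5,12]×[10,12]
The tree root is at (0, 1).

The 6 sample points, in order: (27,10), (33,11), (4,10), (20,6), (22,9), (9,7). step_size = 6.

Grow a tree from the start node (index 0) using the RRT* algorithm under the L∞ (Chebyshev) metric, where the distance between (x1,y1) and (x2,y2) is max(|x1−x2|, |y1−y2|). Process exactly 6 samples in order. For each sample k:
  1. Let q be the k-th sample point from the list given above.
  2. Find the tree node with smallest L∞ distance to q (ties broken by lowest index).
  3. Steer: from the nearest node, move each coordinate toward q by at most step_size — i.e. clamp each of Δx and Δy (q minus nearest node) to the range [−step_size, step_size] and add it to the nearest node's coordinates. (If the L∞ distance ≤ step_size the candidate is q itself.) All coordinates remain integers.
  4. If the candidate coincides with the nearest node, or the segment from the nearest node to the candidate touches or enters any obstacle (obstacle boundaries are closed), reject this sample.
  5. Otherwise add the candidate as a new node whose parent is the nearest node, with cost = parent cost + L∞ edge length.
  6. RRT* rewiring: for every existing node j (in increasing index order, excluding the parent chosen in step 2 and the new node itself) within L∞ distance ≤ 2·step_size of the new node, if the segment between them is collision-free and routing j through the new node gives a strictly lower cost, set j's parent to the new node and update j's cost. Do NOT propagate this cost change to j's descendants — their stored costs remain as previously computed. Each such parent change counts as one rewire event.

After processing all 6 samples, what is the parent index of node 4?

Parent of node 4: 1

1. q=(27,10) nearest=0 d=27 new=(6,7) → add node 1 parent=0 cost=6
2. q=(33,11) nearest=1 d=27 new=(12,11) → blocked by [5,12]×[10,12], reject
3. q=(4,10) nearest=1 d=3 new=(4,10) → add node 2 parent=1 cost=9
4. q=(20,6) nearest=1 d=14 new=(12,6) → add node 3 parent=1 cost=12
5. q=(22,9) nearest=3 d=10 new=(18,9) → blocked by [13,15]×[6,9], reject
6. q=(9,7) nearest=1 d=3 new=(9,7) → add node 4 parent=1 cost=9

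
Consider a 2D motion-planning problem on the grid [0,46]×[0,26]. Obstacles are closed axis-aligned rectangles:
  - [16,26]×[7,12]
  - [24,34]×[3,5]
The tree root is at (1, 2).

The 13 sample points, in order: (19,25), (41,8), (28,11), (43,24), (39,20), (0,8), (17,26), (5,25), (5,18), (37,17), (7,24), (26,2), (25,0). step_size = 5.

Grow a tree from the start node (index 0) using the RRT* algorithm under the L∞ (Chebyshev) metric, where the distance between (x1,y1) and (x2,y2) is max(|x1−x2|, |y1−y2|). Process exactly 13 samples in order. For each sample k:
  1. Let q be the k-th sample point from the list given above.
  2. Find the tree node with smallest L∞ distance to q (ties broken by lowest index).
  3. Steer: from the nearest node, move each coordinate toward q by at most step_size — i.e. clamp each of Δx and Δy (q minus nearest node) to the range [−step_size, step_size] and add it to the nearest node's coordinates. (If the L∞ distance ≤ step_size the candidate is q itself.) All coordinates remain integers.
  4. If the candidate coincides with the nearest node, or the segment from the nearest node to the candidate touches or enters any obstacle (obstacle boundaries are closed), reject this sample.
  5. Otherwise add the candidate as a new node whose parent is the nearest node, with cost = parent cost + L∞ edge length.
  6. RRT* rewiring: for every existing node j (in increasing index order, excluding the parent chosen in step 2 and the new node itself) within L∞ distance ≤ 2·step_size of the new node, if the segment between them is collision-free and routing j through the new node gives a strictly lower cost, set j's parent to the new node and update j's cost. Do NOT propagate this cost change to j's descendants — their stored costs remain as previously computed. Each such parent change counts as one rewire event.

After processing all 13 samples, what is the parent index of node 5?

Parent of node 5: 0

1. q=(19,25) nearest=0 d=23 new=(6,7) → add node 1 parent=0 cost=5
2. q=(41,8) nearest=1 d=35 new=(11,8) → add node 2 parent=1 cost=10
3. q=(28,11) nearest=2 d=17 new=(16,11) → blocked by [16,26]×[7,12], reject
4. q=(43,24) nearest=2 d=32 new=(16,13) → add node 3 parent=2 cost=15
5. q=(39,20) nearest=3 d=23 new=(21,18) → add node 4 parent=3 cost=20
6. q=(0,8) nearest=0 d=6 new=(0,7) → add node 5 parent=0 cost=5
7. q=(17,26) nearest=4 d=8 new=(17,23) → add node 6 parent=4 cost=25
8. q=(5,25) nearest=3 d=12 new=(11,18) → add node 7 parent=3 cost=20
9. q=(5,18) nearest=7 d=6 new=(6,18) → add node 8 parent=7 cost=25
10. q=(37,17) nearest=4 d=16 new=(26,17) → add node 9 parent=4 cost=25
11. q=(7,24) nearest=7 d=6 new=(7,23) → add node 10 parent=7 cost=25
12. q=(26,2) nearest=3 d=11 new=(21,8) → blocked by [16,26]×[7,12], reject
13. q=(25,0) nearest=3 d=13 new=(21,8) → blocked by [16,26]×[7,12], reject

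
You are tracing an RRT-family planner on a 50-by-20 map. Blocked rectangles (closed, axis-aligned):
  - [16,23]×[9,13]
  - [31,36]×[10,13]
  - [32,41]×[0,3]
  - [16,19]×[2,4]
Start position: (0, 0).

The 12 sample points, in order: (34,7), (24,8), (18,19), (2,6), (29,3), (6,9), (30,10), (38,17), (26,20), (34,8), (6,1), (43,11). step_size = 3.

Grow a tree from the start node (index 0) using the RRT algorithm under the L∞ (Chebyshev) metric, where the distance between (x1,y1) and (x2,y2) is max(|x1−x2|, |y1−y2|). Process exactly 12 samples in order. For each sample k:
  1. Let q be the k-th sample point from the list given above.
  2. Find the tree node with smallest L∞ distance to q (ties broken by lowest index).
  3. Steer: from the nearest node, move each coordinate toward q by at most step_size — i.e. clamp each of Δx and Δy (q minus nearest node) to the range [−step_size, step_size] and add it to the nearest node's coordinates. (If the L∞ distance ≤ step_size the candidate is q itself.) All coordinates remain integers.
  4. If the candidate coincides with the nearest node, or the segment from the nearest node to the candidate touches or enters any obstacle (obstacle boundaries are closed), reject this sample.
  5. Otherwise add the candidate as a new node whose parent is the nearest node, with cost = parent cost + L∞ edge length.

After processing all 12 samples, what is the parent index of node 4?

1. q=(34,7) nearest=0 d=34 new=(3,3) → add node 1 parent=0 cost=3
2. q=(24,8) nearest=1 d=21 new=(6,6) → add node 2 parent=1 cost=6
3. q=(18,19) nearest=2 d=13 new=(9,9) → add node 3 parent=2 cost=9
4. q=(2,6) nearest=1 d=3 new=(2,6) → add node 4 parent=1 cost=6
5. q=(29,3) nearest=3 d=20 new=(12,6) → add node 5 parent=3 cost=12
6. q=(6,9) nearest=2 d=3 new=(6,9) → add node 6 parent=2 cost=9
7. q=(30,10) nearest=5 d=18 new=(15,9) → add node 7 parent=5 cost=15
8. q=(38,17) nearest=7 d=23 new=(18,12) → blocked by [16,23]×[9,13], reject
9. q=(26,20) nearest=7 d=11 new=(18,12) → blocked by [16,23]×[9,13], reject
10. q=(34,8) nearest=7 d=19 new=(18,8) → add node 8 parent=7 cost=18
11. q=(6,1) nearest=1 d=3 new=(6,1) → add node 9 parent=1 cost=6
12. q=(43,11) nearest=8 d=25 new=(21,11) → blocked by [16,23]×[9,13], reject

Parent of node 4: 1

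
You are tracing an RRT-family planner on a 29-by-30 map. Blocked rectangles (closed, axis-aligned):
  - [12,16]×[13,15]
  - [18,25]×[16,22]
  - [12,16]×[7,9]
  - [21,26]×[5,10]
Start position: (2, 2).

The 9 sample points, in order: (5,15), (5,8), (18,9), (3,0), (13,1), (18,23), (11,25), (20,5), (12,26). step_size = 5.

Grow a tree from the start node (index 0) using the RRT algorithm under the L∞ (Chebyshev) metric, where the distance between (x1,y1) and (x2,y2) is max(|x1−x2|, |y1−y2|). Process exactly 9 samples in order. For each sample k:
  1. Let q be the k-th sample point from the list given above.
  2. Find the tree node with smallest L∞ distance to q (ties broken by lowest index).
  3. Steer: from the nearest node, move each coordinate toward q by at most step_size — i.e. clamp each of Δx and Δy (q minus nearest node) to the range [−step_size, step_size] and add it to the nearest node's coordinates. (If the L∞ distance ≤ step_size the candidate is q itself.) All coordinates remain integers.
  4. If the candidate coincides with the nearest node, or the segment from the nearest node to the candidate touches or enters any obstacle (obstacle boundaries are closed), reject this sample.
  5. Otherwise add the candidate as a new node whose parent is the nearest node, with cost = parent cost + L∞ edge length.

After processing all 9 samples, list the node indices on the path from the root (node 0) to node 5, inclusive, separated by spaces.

Path: 0 1 5

1. q=(5,15) nearest=0 d=13 new=(5,7) → add node 1 parent=0 cost=5
2. q=(5,8) nearest=1 d=1 new=(5,8) → add node 2 parent=1 cost=6
3. q=(18,9) nearest=1 d=13 new=(10,9) → add node 3 parent=1 cost=10
4. q=(3,0) nearest=0 d=2 new=(3,0) → add node 4 parent=0 cost=2
5. q=(13,1) nearest=1 d=8 new=(10,2) → add node 5 parent=1 cost=10
6. q=(18,23) nearest=3 d=14 new=(15,14) → blocked by [12,16]×[13,15], reject
7. q=(11,25) nearest=3 d=16 new=(11,14) → add node 6 parent=3 cost=15
8. q=(20,5) nearest=6 d=9 new=(16,9) → blocked by [12,16]×[13,15], reject
9. q=(12,26) nearest=6 d=12 new=(12,19) → add node 7 parent=6 cost=20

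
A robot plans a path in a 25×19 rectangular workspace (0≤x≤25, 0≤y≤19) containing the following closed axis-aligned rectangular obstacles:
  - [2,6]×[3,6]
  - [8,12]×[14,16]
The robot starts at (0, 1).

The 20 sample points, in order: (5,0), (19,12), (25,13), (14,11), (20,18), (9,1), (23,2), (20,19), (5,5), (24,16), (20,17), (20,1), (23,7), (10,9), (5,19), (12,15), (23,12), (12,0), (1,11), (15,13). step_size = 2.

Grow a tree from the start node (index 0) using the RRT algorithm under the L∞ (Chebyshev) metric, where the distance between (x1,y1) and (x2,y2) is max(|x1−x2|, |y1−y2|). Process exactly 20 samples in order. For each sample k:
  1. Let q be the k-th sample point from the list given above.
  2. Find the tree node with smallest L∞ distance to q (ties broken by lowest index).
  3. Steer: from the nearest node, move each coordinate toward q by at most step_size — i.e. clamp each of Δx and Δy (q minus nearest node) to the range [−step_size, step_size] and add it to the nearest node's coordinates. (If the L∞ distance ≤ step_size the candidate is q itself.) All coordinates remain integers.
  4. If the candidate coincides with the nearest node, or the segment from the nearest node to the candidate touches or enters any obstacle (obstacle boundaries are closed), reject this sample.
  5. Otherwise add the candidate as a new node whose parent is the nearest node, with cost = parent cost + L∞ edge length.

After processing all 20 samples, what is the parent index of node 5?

Parent of node 5: 4

1. q=(5,0) nearest=0 d=5 new=(2,0) → add node 1 parent=0 cost=2
2. q=(19,12) nearest=1 d=17 new=(4,2) → add node 2 parent=1 cost=4
3. q=(25,13) nearest=2 d=21 new=(6,4) → blocked by [2,6]×[3,6], reject
4. q=(14,11) nearest=2 d=10 new=(6,4) → blocked by [2,6]×[3,6], reject
5. q=(20,18) nearest=2 d=16 new=(6,4) → blocked by [2,6]×[3,6], reject
6. q=(9,1) nearest=2 d=5 new=(6,1) → add node 3 parent=2 cost=6
7. q=(23,2) nearest=3 d=17 new=(8,2) → add node 4 parent=3 cost=8
8. q=(20,19) nearest=2 d=17 new=(6,4) → blocked by [2,6]×[3,6], reject
9. q=(5,5) nearest=2 d=3 new=(5,4) → blocked by [2,6]×[3,6], reject
10. q=(24,16) nearest=4 d=16 new=(10,4) → add node 5 parent=4 cost=10
11. q=(20,17) nearest=5 d=13 new=(12,6) → add node 6 parent=5 cost=12
12. q=(20,1) nearest=6 d=8 new=(14,4) → add node 7 parent=6 cost=14
13. q=(23,7) nearest=7 d=9 new=(16,6) → add node 8 parent=7 cost=16
14. q=(10,9) nearest=6 d=3 new=(10,8) → add node 9 parent=6 cost=14
15. q=(5,19) nearest=9 d=11 new=(8,10) → add node 10 parent=9 cost=16
16. q=(12,15) nearest=10 d=5 new=(10,12) → add node 11 parent=10 cost=18
17. q=(23,12) nearest=8 d=7 new=(18,8) → add node 12 parent=8 cost=18
18. q=(12,0) nearest=4 d=4 new=(10,0) → add node 13 parent=4 cost=10
19. q=(1,11) nearest=10 d=7 new=(6,11) → add node 14 parent=10 cost=18
20. q=(15,13) nearest=9 d=5 new=(12,10) → add node 15 parent=9 cost=16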